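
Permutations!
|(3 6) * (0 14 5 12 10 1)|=6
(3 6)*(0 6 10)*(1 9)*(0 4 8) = [6, 9, 2, 10, 8, 5, 3, 7, 0, 1, 4] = (0 6 3 10 4 8)(1 9)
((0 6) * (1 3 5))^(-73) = ((0 6)(1 3 5))^(-73) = (0 6)(1 5 3)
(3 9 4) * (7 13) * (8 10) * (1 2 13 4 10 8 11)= [0, 2, 13, 9, 3, 5, 6, 4, 8, 10, 11, 1, 12, 7]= (1 2 13 7 4 3 9 10 11)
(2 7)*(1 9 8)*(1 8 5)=[0, 9, 7, 3, 4, 1, 6, 2, 8, 5]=(1 9 5)(2 7)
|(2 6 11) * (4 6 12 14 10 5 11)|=6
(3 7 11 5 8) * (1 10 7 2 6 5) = [0, 10, 6, 2, 4, 8, 5, 11, 3, 9, 7, 1] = (1 10 7 11)(2 6 5 8 3)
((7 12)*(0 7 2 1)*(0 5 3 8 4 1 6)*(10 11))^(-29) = ((0 7 12 2 6)(1 5 3 8 4)(10 11))^(-29) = (0 7 12 2 6)(1 5 3 8 4)(10 11)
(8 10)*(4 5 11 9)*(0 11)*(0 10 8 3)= [11, 1, 2, 0, 5, 10, 6, 7, 8, 4, 3, 9]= (0 11 9 4 5 10 3)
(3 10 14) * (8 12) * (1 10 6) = (1 10 14 3 6)(8 12) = [0, 10, 2, 6, 4, 5, 1, 7, 12, 9, 14, 11, 8, 13, 3]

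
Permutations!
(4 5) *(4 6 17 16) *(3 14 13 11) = (3 14 13 11)(4 5 6 17 16) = [0, 1, 2, 14, 5, 6, 17, 7, 8, 9, 10, 3, 12, 11, 13, 15, 4, 16]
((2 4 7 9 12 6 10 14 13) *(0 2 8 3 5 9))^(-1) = ((0 2 4 7)(3 5 9 12 6 10 14 13 8))^(-1) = (0 7 4 2)(3 8 13 14 10 6 12 9 5)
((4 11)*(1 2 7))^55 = (1 2 7)(4 11)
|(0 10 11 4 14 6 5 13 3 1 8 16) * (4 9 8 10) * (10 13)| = 30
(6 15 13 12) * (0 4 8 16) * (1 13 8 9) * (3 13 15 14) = (0 4 9 1 15 8 16)(3 13 12 6 14) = [4, 15, 2, 13, 9, 5, 14, 7, 16, 1, 10, 11, 6, 12, 3, 8, 0]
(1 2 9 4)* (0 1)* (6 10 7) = [1, 2, 9, 3, 0, 5, 10, 6, 8, 4, 7] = (0 1 2 9 4)(6 10 7)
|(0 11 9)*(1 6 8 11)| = 6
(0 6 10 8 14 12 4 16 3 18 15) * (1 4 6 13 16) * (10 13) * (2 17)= [10, 4, 17, 18, 1, 5, 13, 7, 14, 9, 8, 11, 6, 16, 12, 0, 3, 2, 15]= (0 10 8 14 12 6 13 16 3 18 15)(1 4)(2 17)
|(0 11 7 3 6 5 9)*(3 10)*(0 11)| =7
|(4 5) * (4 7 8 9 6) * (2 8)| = |(2 8 9 6 4 5 7)| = 7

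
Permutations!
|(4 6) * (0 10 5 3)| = 4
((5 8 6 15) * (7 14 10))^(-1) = ((5 8 6 15)(7 14 10))^(-1) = (5 15 6 8)(7 10 14)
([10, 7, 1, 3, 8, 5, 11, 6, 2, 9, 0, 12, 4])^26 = [0, 6, 7, 3, 2, 5, 12, 11, 1, 9, 10, 4, 8]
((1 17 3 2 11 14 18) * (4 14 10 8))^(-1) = (1 18 14 4 8 10 11 2 3 17)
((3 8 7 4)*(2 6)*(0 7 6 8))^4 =((0 7 4 3)(2 8 6))^4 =(2 8 6)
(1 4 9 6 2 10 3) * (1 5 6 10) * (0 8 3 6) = [8, 4, 1, 5, 9, 0, 2, 7, 3, 10, 6] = (0 8 3 5)(1 4 9 10 6 2)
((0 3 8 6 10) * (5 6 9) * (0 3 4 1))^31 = ((0 4 1)(3 8 9 5 6 10))^31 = (0 4 1)(3 8 9 5 6 10)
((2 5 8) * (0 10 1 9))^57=(0 10 1 9)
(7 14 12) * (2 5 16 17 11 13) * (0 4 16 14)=(0 4 16 17 11 13 2 5 14 12 7)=[4, 1, 5, 3, 16, 14, 6, 0, 8, 9, 10, 13, 7, 2, 12, 15, 17, 11]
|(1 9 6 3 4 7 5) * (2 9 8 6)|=|(1 8 6 3 4 7 5)(2 9)|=14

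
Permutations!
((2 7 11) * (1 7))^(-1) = (1 2 11 7)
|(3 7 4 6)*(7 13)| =|(3 13 7 4 6)| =5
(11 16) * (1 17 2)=(1 17 2)(11 16)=[0, 17, 1, 3, 4, 5, 6, 7, 8, 9, 10, 16, 12, 13, 14, 15, 11, 2]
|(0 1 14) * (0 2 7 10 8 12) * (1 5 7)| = 6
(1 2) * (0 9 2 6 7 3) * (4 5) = (0 9 2 1 6 7 3)(4 5) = [9, 6, 1, 0, 5, 4, 7, 3, 8, 2]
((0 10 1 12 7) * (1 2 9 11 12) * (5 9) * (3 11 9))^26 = (0 2 3 12)(5 11 7 10)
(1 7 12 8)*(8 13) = (1 7 12 13 8) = [0, 7, 2, 3, 4, 5, 6, 12, 1, 9, 10, 11, 13, 8]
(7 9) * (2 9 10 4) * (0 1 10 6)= (0 1 10 4 2 9 7 6)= [1, 10, 9, 3, 2, 5, 0, 6, 8, 7, 4]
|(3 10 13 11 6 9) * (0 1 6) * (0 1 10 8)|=|(0 10 13 11 1 6 9 3 8)|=9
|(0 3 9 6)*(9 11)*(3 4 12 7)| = 8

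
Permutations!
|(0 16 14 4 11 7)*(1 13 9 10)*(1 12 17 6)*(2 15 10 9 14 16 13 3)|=|(0 13 14 4 11 7)(1 3 2 15 10 12 17 6)|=24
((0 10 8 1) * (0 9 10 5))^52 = (10)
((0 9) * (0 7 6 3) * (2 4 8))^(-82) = ((0 9 7 6 3)(2 4 8))^(-82) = (0 6 9 3 7)(2 8 4)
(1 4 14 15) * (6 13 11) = (1 4 14 15)(6 13 11) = [0, 4, 2, 3, 14, 5, 13, 7, 8, 9, 10, 6, 12, 11, 15, 1]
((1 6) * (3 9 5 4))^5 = ((1 6)(3 9 5 4))^5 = (1 6)(3 9 5 4)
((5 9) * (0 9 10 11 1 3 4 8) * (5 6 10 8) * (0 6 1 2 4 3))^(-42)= (11)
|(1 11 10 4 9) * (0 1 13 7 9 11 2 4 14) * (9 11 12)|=|(0 1 2 4 12 9 13 7 11 10 14)|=11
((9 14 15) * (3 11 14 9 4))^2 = (3 14 4 11 15)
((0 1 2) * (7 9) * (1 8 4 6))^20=((0 8 4 6 1 2)(7 9))^20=(9)(0 4 1)(2 8 6)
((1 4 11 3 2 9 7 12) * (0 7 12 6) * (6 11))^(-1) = (0 6 4 1 12 9 2 3 11 7)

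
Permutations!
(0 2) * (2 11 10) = (0 11 10 2) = [11, 1, 0, 3, 4, 5, 6, 7, 8, 9, 2, 10]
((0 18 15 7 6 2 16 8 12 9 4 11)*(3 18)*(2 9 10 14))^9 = ((0 3 18 15 7 6 9 4 11)(2 16 8 12 10 14))^9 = (18)(2 12)(8 14)(10 16)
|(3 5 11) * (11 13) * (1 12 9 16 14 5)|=|(1 12 9 16 14 5 13 11 3)|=9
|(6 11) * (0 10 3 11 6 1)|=5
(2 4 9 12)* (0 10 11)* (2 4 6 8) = (0 10 11)(2 6 8)(4 9 12) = [10, 1, 6, 3, 9, 5, 8, 7, 2, 12, 11, 0, 4]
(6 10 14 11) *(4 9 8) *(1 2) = (1 2)(4 9 8)(6 10 14 11) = [0, 2, 1, 3, 9, 5, 10, 7, 4, 8, 14, 6, 12, 13, 11]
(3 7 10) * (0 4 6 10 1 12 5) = [4, 12, 2, 7, 6, 0, 10, 1, 8, 9, 3, 11, 5] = (0 4 6 10 3 7 1 12 5)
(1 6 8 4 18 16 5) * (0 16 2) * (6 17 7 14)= [16, 17, 0, 3, 18, 1, 8, 14, 4, 9, 10, 11, 12, 13, 6, 15, 5, 7, 2]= (0 16 5 1 17 7 14 6 8 4 18 2)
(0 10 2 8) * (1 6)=[10, 6, 8, 3, 4, 5, 1, 7, 0, 9, 2]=(0 10 2 8)(1 6)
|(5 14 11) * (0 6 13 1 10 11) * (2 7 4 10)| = |(0 6 13 1 2 7 4 10 11 5 14)| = 11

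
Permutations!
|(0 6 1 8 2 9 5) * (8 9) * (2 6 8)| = 6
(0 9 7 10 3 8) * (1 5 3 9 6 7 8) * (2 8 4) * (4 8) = (0 6 7 10 9 8)(1 5 3)(2 4) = [6, 5, 4, 1, 2, 3, 7, 10, 0, 8, 9]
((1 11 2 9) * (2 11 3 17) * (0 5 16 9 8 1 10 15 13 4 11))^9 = (1 8 2 17 3)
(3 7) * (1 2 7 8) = (1 2 7 3 8) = [0, 2, 7, 8, 4, 5, 6, 3, 1]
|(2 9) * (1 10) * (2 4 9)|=2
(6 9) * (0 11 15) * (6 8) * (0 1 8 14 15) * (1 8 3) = (0 11)(1 3)(6 9 14 15 8) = [11, 3, 2, 1, 4, 5, 9, 7, 6, 14, 10, 0, 12, 13, 15, 8]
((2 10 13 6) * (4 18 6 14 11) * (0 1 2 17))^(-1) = (0 17 6 18 4 11 14 13 10 2 1)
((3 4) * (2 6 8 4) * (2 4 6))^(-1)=(3 4)(6 8)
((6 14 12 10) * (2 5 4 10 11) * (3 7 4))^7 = ((2 5 3 7 4 10 6 14 12 11))^7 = (2 14 4 5 12 10 3 11 6 7)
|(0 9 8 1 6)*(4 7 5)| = 15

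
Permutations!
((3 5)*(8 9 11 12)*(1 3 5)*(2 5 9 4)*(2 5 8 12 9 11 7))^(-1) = (12)(1 3)(2 7 9 11 5 4 8)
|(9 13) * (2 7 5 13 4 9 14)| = 10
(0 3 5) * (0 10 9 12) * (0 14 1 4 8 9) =(0 3 5 10)(1 4 8 9 12 14) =[3, 4, 2, 5, 8, 10, 6, 7, 9, 12, 0, 11, 14, 13, 1]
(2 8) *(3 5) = (2 8)(3 5) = [0, 1, 8, 5, 4, 3, 6, 7, 2]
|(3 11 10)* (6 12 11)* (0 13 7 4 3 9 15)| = 11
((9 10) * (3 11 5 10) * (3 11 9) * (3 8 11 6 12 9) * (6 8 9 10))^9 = ((5 6 12 10 9 8 11))^9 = (5 12 9 11 6 10 8)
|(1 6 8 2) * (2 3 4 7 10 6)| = |(1 2)(3 4 7 10 6 8)| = 6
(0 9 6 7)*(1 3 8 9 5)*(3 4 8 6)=(0 5 1 4 8 9 3 6 7)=[5, 4, 2, 6, 8, 1, 7, 0, 9, 3]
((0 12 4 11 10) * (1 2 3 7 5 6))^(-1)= (0 10 11 4 12)(1 6 5 7 3 2)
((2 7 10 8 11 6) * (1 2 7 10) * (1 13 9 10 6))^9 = (13)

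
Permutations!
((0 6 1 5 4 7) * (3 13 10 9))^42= (3 10)(9 13)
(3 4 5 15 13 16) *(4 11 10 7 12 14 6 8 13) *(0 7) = (0 7 12 14 6 8 13 16 3 11 10)(4 5 15) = [7, 1, 2, 11, 5, 15, 8, 12, 13, 9, 0, 10, 14, 16, 6, 4, 3]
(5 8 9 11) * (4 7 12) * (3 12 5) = (3 12 4 7 5 8 9 11) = [0, 1, 2, 12, 7, 8, 6, 5, 9, 11, 10, 3, 4]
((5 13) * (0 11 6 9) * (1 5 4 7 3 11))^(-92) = (0 6 3 4 5)(1 9 11 7 13)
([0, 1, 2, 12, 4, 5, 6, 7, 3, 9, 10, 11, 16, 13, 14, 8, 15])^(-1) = [0, 1, 2, 8, 4, 5, 6, 7, 15, 9, 10, 11, 3, 13, 14, 16, 12]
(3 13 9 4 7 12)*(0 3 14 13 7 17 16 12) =(0 3 7)(4 17 16 12 14 13 9) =[3, 1, 2, 7, 17, 5, 6, 0, 8, 4, 10, 11, 14, 9, 13, 15, 12, 16]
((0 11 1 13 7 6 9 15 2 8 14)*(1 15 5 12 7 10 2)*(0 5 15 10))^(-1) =(0 13 1 15 9 6 7 12 5 14 8 2 10 11)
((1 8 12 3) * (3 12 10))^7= (12)(1 3 10 8)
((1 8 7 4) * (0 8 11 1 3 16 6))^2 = ((0 8 7 4 3 16 6)(1 11))^2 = (0 7 3 6 8 4 16)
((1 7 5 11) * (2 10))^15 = ((1 7 5 11)(2 10))^15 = (1 11 5 7)(2 10)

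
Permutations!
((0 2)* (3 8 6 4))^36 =((0 2)(3 8 6 4))^36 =(8)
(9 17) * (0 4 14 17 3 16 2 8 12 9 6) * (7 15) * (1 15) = (0 4 14 17 6)(1 15 7)(2 8 12 9 3 16) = [4, 15, 8, 16, 14, 5, 0, 1, 12, 3, 10, 11, 9, 13, 17, 7, 2, 6]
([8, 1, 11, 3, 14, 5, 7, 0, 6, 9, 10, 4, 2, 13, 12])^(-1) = (0 7 6 8)(2 12 14 4 11)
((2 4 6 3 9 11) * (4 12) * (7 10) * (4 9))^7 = ((2 12 9 11)(3 4 6)(7 10))^7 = (2 11 9 12)(3 4 6)(7 10)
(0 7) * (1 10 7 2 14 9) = (0 2 14 9 1 10 7) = [2, 10, 14, 3, 4, 5, 6, 0, 8, 1, 7, 11, 12, 13, 9]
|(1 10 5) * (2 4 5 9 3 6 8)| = 9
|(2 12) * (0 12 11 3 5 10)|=|(0 12 2 11 3 5 10)|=7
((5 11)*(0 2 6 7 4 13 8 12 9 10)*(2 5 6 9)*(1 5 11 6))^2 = (0 1 6 4 8 2 10 11 5 7 13 12 9)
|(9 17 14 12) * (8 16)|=4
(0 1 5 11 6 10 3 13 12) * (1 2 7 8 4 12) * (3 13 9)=(0 2 7 8 4 12)(1 5 11 6 10 13)(3 9)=[2, 5, 7, 9, 12, 11, 10, 8, 4, 3, 13, 6, 0, 1]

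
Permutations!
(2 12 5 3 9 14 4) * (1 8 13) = (1 8 13)(2 12 5 3 9 14 4) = [0, 8, 12, 9, 2, 3, 6, 7, 13, 14, 10, 11, 5, 1, 4]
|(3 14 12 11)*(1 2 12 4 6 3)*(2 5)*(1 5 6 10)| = 12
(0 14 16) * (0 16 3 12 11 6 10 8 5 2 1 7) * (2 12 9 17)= (0 14 3 9 17 2 1 7)(5 12 11 6 10 8)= [14, 7, 1, 9, 4, 12, 10, 0, 5, 17, 8, 6, 11, 13, 3, 15, 16, 2]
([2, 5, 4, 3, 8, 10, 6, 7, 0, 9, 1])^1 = (0 2 4 8)(1 5 10)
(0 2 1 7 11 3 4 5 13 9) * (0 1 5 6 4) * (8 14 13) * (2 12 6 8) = (0 12 6 4 8 14 13 9 1 7 11 3)(2 5) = [12, 7, 5, 0, 8, 2, 4, 11, 14, 1, 10, 3, 6, 9, 13]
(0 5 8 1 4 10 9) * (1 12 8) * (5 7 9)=(0 7 9)(1 4 10 5)(8 12)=[7, 4, 2, 3, 10, 1, 6, 9, 12, 0, 5, 11, 8]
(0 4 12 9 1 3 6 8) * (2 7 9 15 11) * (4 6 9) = (0 6 8)(1 3 9)(2 7 4 12 15 11) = [6, 3, 7, 9, 12, 5, 8, 4, 0, 1, 10, 2, 15, 13, 14, 11]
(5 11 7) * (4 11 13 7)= [0, 1, 2, 3, 11, 13, 6, 5, 8, 9, 10, 4, 12, 7]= (4 11)(5 13 7)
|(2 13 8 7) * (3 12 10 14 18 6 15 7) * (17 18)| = |(2 13 8 3 12 10 14 17 18 6 15 7)| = 12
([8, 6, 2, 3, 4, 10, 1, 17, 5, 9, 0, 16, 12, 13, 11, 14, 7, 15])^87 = (0 10 5 8)(1 6)(7 14)(11 17)(15 16)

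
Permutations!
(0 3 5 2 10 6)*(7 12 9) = (0 3 5 2 10 6)(7 12 9) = [3, 1, 10, 5, 4, 2, 0, 12, 8, 7, 6, 11, 9]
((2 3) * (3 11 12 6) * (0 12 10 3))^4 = ((0 12 6)(2 11 10 3))^4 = (0 12 6)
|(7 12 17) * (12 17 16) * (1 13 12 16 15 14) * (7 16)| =15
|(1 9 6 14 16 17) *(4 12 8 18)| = |(1 9 6 14 16 17)(4 12 8 18)| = 12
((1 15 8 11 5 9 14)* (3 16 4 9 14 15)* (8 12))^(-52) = ((1 3 16 4 9 15 12 8 11 5 14))^(-52) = (1 4 12 5 3 9 8 14 16 15 11)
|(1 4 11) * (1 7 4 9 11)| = 5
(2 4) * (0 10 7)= (0 10 7)(2 4)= [10, 1, 4, 3, 2, 5, 6, 0, 8, 9, 7]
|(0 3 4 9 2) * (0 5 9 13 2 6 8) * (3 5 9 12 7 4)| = 10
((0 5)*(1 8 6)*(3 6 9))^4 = (1 6 3 9 8) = ((0 5)(1 8 9 3 6))^4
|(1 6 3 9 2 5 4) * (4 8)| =|(1 6 3 9 2 5 8 4)| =8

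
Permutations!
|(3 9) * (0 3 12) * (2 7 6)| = |(0 3 9 12)(2 7 6)| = 12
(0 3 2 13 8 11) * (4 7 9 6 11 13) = [3, 1, 4, 2, 7, 5, 11, 9, 13, 6, 10, 0, 12, 8] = (0 3 2 4 7 9 6 11)(8 13)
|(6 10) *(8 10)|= |(6 8 10)|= 3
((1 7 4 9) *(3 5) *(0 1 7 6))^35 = (0 6 1)(3 5)(4 7 9)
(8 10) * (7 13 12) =(7 13 12)(8 10) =[0, 1, 2, 3, 4, 5, 6, 13, 10, 9, 8, 11, 7, 12]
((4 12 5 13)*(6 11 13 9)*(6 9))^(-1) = (4 13 11 6 5 12)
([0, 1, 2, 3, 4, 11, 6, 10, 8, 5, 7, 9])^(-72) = (11)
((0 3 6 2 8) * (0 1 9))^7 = (9)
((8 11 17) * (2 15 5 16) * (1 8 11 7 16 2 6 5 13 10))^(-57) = ((1 8 7 16 6 5 2 15 13 10)(11 17))^(-57) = (1 16 2 10 7 5 13 8 6 15)(11 17)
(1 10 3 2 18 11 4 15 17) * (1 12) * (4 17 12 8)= (1 10 3 2 18 11 17 8 4 15 12)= [0, 10, 18, 2, 15, 5, 6, 7, 4, 9, 3, 17, 1, 13, 14, 12, 16, 8, 11]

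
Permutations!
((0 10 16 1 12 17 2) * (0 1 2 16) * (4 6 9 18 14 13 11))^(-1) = (0 10)(1 2 16 17 12)(4 11 13 14 18 9 6)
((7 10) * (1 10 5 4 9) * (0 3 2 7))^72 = (10)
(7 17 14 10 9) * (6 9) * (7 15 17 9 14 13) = [0, 1, 2, 3, 4, 5, 14, 9, 8, 15, 6, 11, 12, 7, 10, 17, 16, 13] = (6 14 10)(7 9 15 17 13)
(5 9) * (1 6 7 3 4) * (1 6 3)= [0, 3, 2, 4, 6, 9, 7, 1, 8, 5]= (1 3 4 6 7)(5 9)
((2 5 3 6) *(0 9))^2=(9)(2 3)(5 6)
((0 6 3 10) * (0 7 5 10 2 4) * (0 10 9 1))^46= ((0 6 3 2 4 10 7 5 9 1))^46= (0 7 3 9 4)(1 10 6 5 2)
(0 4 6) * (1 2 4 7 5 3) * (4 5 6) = (0 7 6)(1 2 5 3) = [7, 2, 5, 1, 4, 3, 0, 6]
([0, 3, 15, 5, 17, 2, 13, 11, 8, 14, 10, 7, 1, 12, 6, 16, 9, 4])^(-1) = [0, 12, 5, 1, 17, 3, 14, 11, 8, 16, 10, 7, 13, 6, 9, 2, 15, 4]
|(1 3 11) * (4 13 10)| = 3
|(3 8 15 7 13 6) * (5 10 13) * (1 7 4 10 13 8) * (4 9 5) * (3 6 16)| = |(1 7 4 10 8 15 9 5 13 16 3)| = 11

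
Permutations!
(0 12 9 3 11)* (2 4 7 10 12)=(0 2 4 7 10 12 9 3 11)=[2, 1, 4, 11, 7, 5, 6, 10, 8, 3, 12, 0, 9]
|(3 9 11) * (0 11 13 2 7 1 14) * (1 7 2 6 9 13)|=|(0 11 3 13 6 9 1 14)|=8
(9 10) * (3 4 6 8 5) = (3 4 6 8 5)(9 10) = [0, 1, 2, 4, 6, 3, 8, 7, 5, 10, 9]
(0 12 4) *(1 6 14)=(0 12 4)(1 6 14)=[12, 6, 2, 3, 0, 5, 14, 7, 8, 9, 10, 11, 4, 13, 1]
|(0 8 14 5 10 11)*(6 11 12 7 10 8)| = |(0 6 11)(5 8 14)(7 10 12)| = 3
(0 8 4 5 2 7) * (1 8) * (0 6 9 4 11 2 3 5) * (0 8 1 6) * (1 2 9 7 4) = [6, 2, 4, 5, 8, 3, 7, 0, 11, 1, 10, 9] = (0 6 7)(1 2 4 8 11 9)(3 5)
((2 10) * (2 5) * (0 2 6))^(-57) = ((0 2 10 5 6))^(-57) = (0 5 2 6 10)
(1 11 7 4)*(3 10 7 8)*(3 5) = (1 11 8 5 3 10 7 4) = [0, 11, 2, 10, 1, 3, 6, 4, 5, 9, 7, 8]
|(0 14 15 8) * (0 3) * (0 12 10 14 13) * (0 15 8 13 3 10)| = |(0 3 12)(8 10 14)(13 15)| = 6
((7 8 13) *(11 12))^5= (7 13 8)(11 12)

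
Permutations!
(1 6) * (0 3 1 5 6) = [3, 0, 2, 1, 4, 6, 5] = (0 3 1)(5 6)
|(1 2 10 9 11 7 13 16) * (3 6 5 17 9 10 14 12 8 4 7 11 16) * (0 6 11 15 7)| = |(0 6 5 17 9 16 1 2 14 12 8 4)(3 11 15 7 13)| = 60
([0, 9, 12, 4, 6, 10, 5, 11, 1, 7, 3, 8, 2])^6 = (12)(1 9 7 11 8)(3 4 6 5 10)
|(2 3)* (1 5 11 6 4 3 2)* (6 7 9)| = 8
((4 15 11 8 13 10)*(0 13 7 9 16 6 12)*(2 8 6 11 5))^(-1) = ((0 13 10 4 15 5 2 8 7 9 16 11 6 12))^(-1) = (0 12 6 11 16 9 7 8 2 5 15 4 10 13)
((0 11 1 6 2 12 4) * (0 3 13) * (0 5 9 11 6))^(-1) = (0 1 11 9 5 13 3 4 12 2 6)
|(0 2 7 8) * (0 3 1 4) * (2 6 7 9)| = 14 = |(0 6 7 8 3 1 4)(2 9)|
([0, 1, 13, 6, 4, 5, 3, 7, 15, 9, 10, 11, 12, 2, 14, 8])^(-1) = [0, 1, 13, 6, 4, 5, 3, 7, 15, 9, 10, 11, 12, 2, 14, 8]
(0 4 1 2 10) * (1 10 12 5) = (0 4 10)(1 2 12 5) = [4, 2, 12, 3, 10, 1, 6, 7, 8, 9, 0, 11, 5]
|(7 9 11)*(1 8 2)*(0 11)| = 12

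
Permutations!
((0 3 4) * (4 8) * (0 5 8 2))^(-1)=(0 2 3)(4 8 5)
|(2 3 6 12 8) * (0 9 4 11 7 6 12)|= |(0 9 4 11 7 6)(2 3 12 8)|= 12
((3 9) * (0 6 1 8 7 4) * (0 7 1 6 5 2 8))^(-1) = (0 1 8 2 5)(3 9)(4 7)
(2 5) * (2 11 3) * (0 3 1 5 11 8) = (0 3 2 11 1 5 8) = [3, 5, 11, 2, 4, 8, 6, 7, 0, 9, 10, 1]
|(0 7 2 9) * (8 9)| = 5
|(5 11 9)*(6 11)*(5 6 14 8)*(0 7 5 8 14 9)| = |(14)(0 7 5 9 6 11)| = 6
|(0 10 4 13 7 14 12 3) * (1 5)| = |(0 10 4 13 7 14 12 3)(1 5)| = 8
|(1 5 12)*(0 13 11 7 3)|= |(0 13 11 7 3)(1 5 12)|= 15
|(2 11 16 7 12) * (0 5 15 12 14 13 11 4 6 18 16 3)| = 14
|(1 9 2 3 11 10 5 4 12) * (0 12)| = 10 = |(0 12 1 9 2 3 11 10 5 4)|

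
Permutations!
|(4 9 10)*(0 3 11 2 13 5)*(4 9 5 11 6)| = |(0 3 6 4 5)(2 13 11)(9 10)| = 30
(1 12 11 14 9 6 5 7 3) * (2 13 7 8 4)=(1 12 11 14 9 6 5 8 4 2 13 7 3)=[0, 12, 13, 1, 2, 8, 5, 3, 4, 6, 10, 14, 11, 7, 9]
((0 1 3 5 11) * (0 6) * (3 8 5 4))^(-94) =((0 1 8 5 11 6)(3 4))^(-94) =(0 8 11)(1 5 6)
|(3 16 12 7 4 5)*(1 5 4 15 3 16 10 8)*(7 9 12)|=8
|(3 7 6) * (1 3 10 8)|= |(1 3 7 6 10 8)|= 6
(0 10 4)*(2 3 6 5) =[10, 1, 3, 6, 0, 2, 5, 7, 8, 9, 4] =(0 10 4)(2 3 6 5)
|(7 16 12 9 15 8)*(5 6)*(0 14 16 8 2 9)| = 12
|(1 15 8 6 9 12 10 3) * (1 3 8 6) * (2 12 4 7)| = 10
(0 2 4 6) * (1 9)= (0 2 4 6)(1 9)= [2, 9, 4, 3, 6, 5, 0, 7, 8, 1]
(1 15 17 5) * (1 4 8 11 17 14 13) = [0, 15, 2, 3, 8, 4, 6, 7, 11, 9, 10, 17, 12, 1, 13, 14, 16, 5] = (1 15 14 13)(4 8 11 17 5)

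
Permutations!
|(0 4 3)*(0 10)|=|(0 4 3 10)|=4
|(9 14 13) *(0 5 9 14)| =6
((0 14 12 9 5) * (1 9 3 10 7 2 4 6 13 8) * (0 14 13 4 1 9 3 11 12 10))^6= (0 10 13 7 8 2 9 1 5 3 14)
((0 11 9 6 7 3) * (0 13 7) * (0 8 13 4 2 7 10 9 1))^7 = (0 11 1)(2 4 3 7)(6 13 9 8 10)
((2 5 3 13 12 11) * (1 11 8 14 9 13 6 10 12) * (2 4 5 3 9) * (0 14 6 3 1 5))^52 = (0 11 2)(1 14 4)(5 9 13)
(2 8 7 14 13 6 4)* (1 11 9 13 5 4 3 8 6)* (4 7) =(1 11 9 13)(2 6 3 8 4)(5 7 14) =[0, 11, 6, 8, 2, 7, 3, 14, 4, 13, 10, 9, 12, 1, 5]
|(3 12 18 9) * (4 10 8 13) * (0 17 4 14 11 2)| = 36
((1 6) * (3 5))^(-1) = (1 6)(3 5)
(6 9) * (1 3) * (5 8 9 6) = (1 3)(5 8 9) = [0, 3, 2, 1, 4, 8, 6, 7, 9, 5]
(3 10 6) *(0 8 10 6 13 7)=(0 8 10 13 7)(3 6)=[8, 1, 2, 6, 4, 5, 3, 0, 10, 9, 13, 11, 12, 7]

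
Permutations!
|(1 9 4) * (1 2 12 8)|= 6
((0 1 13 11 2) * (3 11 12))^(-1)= ((0 1 13 12 3 11 2))^(-1)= (0 2 11 3 12 13 1)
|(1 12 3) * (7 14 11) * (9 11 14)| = 3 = |(14)(1 12 3)(7 9 11)|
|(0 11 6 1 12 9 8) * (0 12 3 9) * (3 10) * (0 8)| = |(0 11 6 1 10 3 9)(8 12)| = 14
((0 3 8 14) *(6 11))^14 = ((0 3 8 14)(6 11))^14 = (0 8)(3 14)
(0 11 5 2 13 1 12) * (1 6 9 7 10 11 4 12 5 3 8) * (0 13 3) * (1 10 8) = (0 4 12 13 6 9 7 8 10 11)(1 5 2 3) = [4, 5, 3, 1, 12, 2, 9, 8, 10, 7, 11, 0, 13, 6]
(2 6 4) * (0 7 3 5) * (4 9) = (0 7 3 5)(2 6 9 4) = [7, 1, 6, 5, 2, 0, 9, 3, 8, 4]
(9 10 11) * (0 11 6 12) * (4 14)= (0 11 9 10 6 12)(4 14)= [11, 1, 2, 3, 14, 5, 12, 7, 8, 10, 6, 9, 0, 13, 4]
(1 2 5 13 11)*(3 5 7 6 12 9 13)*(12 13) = (1 2 7 6 13 11)(3 5)(9 12) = [0, 2, 7, 5, 4, 3, 13, 6, 8, 12, 10, 1, 9, 11]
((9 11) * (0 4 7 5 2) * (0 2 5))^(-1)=((0 4 7)(9 11))^(-1)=(0 7 4)(9 11)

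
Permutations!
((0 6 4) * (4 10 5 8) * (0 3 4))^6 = (0 6 10 5 8)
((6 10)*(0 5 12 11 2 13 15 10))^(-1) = (0 6 10 15 13 2 11 12 5)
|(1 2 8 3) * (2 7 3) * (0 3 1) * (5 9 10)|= |(0 3)(1 7)(2 8)(5 9 10)|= 6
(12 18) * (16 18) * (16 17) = (12 17 16 18) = [0, 1, 2, 3, 4, 5, 6, 7, 8, 9, 10, 11, 17, 13, 14, 15, 18, 16, 12]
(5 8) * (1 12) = [0, 12, 2, 3, 4, 8, 6, 7, 5, 9, 10, 11, 1] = (1 12)(5 8)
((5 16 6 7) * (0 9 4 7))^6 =((0 9 4 7 5 16 6))^6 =(0 6 16 5 7 4 9)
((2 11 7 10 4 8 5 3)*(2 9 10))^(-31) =(2 7 11)(3 5 8 4 10 9)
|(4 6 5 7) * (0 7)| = 5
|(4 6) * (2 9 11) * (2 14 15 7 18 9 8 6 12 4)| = 6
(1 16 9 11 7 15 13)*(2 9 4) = (1 16 4 2 9 11 7 15 13) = [0, 16, 9, 3, 2, 5, 6, 15, 8, 11, 10, 7, 12, 1, 14, 13, 4]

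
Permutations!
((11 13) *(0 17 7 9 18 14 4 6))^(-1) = ((0 17 7 9 18 14 4 6)(11 13))^(-1) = (0 6 4 14 18 9 7 17)(11 13)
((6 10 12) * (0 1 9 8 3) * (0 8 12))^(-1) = ((0 1 9 12 6 10)(3 8))^(-1) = (0 10 6 12 9 1)(3 8)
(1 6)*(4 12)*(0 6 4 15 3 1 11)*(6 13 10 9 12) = (0 13 10 9 12 15 3 1 4 6 11) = [13, 4, 2, 1, 6, 5, 11, 7, 8, 12, 9, 0, 15, 10, 14, 3]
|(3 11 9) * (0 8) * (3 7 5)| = |(0 8)(3 11 9 7 5)| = 10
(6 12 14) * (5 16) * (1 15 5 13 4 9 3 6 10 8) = (1 15 5 16 13 4 9 3 6 12 14 10 8) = [0, 15, 2, 6, 9, 16, 12, 7, 1, 3, 8, 11, 14, 4, 10, 5, 13]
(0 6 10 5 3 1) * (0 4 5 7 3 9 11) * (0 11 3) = (11)(0 6 10 7)(1 4 5 9 3) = [6, 4, 2, 1, 5, 9, 10, 0, 8, 3, 7, 11]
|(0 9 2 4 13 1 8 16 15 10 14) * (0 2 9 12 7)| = 9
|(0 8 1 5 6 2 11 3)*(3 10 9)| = 10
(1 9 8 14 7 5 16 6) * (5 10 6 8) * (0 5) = (0 5 16 8 14 7 10 6 1 9) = [5, 9, 2, 3, 4, 16, 1, 10, 14, 0, 6, 11, 12, 13, 7, 15, 8]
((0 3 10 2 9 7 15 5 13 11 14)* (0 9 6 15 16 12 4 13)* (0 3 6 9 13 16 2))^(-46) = ((0 6 15 5 3 10)(2 9 7)(4 16 12)(11 14 13))^(-46) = (0 15 3)(2 7 9)(4 12 16)(5 10 6)(11 13 14)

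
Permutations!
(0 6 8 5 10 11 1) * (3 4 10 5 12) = [6, 0, 2, 4, 10, 5, 8, 7, 12, 9, 11, 1, 3] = (0 6 8 12 3 4 10 11 1)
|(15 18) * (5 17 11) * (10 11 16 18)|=|(5 17 16 18 15 10 11)|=7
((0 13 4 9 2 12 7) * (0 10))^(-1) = (0 10 7 12 2 9 4 13)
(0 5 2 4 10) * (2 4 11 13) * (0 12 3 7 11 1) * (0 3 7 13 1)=(0 5 4 10 12 7 11 1 3 13 2)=[5, 3, 0, 13, 10, 4, 6, 11, 8, 9, 12, 1, 7, 2]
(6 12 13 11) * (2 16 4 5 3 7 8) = (2 16 4 5 3 7 8)(6 12 13 11) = [0, 1, 16, 7, 5, 3, 12, 8, 2, 9, 10, 6, 13, 11, 14, 15, 4]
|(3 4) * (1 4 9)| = 4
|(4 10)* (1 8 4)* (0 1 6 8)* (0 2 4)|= |(0 1 2 4 10 6 8)|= 7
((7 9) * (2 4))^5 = ((2 4)(7 9))^5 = (2 4)(7 9)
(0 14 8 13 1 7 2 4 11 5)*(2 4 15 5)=(0 14 8 13 1 7 4 11 2 15 5)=[14, 7, 15, 3, 11, 0, 6, 4, 13, 9, 10, 2, 12, 1, 8, 5]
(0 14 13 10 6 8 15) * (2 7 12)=[14, 1, 7, 3, 4, 5, 8, 12, 15, 9, 6, 11, 2, 10, 13, 0]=(0 14 13 10 6 8 15)(2 7 12)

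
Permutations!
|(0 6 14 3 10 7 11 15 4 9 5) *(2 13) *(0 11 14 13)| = 20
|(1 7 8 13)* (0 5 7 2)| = 7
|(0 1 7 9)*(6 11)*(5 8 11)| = 4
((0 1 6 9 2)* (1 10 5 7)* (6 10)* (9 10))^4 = ((0 6 10 5 7 1 9 2))^4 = (0 7)(1 6)(2 5)(9 10)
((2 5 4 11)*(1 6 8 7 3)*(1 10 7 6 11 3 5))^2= ((1 11 2)(3 10 7 5 4)(6 8))^2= (1 2 11)(3 7 4 10 5)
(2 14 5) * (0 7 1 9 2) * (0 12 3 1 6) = [7, 9, 14, 1, 4, 12, 0, 6, 8, 2, 10, 11, 3, 13, 5] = (0 7 6)(1 9 2 14 5 12 3)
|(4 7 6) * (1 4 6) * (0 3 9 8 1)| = 7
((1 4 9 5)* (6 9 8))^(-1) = ((1 4 8 6 9 5))^(-1) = (1 5 9 6 8 4)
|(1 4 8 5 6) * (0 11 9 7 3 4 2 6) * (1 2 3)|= 18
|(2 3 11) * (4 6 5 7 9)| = |(2 3 11)(4 6 5 7 9)| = 15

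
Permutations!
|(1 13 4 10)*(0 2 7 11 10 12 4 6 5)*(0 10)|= 20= |(0 2 7 11)(1 13 6 5 10)(4 12)|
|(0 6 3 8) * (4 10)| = 4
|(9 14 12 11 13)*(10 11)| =6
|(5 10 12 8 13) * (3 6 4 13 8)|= |(3 6 4 13 5 10 12)|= 7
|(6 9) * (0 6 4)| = 4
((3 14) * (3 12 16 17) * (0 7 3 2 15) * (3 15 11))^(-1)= ((0 7 15)(2 11 3 14 12 16 17))^(-1)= (0 15 7)(2 17 16 12 14 3 11)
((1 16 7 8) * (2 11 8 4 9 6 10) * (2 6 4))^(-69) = (1 2)(4 9)(6 10)(7 8)(11 16)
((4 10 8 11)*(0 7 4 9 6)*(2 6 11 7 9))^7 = (0 11 6 9 2)(4 7 8 10)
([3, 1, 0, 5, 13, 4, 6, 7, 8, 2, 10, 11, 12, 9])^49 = [0, 1, 2, 3, 4, 5, 6, 7, 8, 9, 10, 11, 12, 13]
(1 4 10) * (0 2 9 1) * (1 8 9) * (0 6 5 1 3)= (0 2 3)(1 4 10 6 5)(8 9)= [2, 4, 3, 0, 10, 1, 5, 7, 9, 8, 6]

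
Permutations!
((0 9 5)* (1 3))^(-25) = ((0 9 5)(1 3))^(-25) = (0 5 9)(1 3)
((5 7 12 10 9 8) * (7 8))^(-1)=(5 8)(7 9 10 12)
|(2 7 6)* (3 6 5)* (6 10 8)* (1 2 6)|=|(1 2 7 5 3 10 8)|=7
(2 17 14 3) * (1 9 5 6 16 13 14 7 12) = (1 9 5 6 16 13 14 3 2 17 7 12) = [0, 9, 17, 2, 4, 6, 16, 12, 8, 5, 10, 11, 1, 14, 3, 15, 13, 7]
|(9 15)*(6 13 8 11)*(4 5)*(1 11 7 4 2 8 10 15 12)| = |(1 11 6 13 10 15 9 12)(2 8 7 4 5)| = 40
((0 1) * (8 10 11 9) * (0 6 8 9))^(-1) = (0 11 10 8 6 1)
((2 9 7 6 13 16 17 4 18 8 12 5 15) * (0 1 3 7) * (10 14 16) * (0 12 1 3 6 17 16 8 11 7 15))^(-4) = (0 2 5 15 12 3 9)(1 13 14)(4 18 11 7 17)(6 10 8)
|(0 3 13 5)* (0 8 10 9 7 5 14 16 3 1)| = |(0 1)(3 13 14 16)(5 8 10 9 7)| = 20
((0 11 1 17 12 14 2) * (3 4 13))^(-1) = (0 2 14 12 17 1 11)(3 13 4)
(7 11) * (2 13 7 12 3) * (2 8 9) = (2 13 7 11 12 3 8 9) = [0, 1, 13, 8, 4, 5, 6, 11, 9, 2, 10, 12, 3, 7]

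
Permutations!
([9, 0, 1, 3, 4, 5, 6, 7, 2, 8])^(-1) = (0 1 2 8 9)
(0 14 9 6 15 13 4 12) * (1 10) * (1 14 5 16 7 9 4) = (0 5 16 7 9 6 15 13 1 10 14 4 12) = [5, 10, 2, 3, 12, 16, 15, 9, 8, 6, 14, 11, 0, 1, 4, 13, 7]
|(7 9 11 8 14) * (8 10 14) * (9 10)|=|(7 10 14)(9 11)|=6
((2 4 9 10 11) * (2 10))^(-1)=((2 4 9)(10 11))^(-1)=(2 9 4)(10 11)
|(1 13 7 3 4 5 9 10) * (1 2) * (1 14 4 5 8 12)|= 12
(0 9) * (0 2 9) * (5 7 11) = (2 9)(5 7 11) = [0, 1, 9, 3, 4, 7, 6, 11, 8, 2, 10, 5]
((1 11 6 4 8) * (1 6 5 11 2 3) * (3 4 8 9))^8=(11)(1 9 2 3 4)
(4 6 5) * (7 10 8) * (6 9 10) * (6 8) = (4 9 10 6 5)(7 8) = [0, 1, 2, 3, 9, 4, 5, 8, 7, 10, 6]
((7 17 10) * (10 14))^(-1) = (7 10 14 17)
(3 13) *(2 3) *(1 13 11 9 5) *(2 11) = [0, 13, 3, 2, 4, 1, 6, 7, 8, 5, 10, 9, 12, 11] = (1 13 11 9 5)(2 3)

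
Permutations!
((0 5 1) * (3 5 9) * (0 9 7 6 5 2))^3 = ((0 7 6 5 1 9 3 2))^3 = (0 5 3 7 1 2 6 9)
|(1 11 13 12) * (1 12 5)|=|(1 11 13 5)|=4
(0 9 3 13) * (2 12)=(0 9 3 13)(2 12)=[9, 1, 12, 13, 4, 5, 6, 7, 8, 3, 10, 11, 2, 0]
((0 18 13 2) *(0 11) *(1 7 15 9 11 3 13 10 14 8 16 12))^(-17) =(0 1 10 15 8 11 12 18 7 14 9 16)(2 3 13)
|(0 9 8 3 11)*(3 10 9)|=3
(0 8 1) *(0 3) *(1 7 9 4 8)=[1, 3, 2, 0, 8, 5, 6, 9, 7, 4]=(0 1 3)(4 8 7 9)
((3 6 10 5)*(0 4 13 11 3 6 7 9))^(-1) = (0 9 7 3 11 13 4)(5 10 6)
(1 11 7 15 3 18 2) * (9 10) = (1 11 7 15 3 18 2)(9 10) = [0, 11, 1, 18, 4, 5, 6, 15, 8, 10, 9, 7, 12, 13, 14, 3, 16, 17, 2]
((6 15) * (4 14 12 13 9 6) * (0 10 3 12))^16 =(0 6 3 4 13)(9 10 15 12 14)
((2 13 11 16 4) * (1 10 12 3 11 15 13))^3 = (1 3 4 10 11 2 12 16)(13 15) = ((1 10 12 3 11 16 4 2)(13 15))^3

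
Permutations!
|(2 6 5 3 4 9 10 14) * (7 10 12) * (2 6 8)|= 18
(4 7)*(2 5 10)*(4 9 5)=(2 4 7 9 5 10)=[0, 1, 4, 3, 7, 10, 6, 9, 8, 5, 2]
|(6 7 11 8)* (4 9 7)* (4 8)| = 4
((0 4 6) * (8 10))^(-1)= (0 6 4)(8 10)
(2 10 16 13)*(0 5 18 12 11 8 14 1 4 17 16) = (0 5 18 12 11 8 14 1 4 17 16 13 2 10) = [5, 4, 10, 3, 17, 18, 6, 7, 14, 9, 0, 8, 11, 2, 1, 15, 13, 16, 12]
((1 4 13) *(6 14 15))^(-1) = (1 13 4)(6 15 14)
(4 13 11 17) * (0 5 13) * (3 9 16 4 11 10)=(0 5 13 10 3 9 16 4)(11 17)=[5, 1, 2, 9, 0, 13, 6, 7, 8, 16, 3, 17, 12, 10, 14, 15, 4, 11]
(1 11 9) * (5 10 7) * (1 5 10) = (1 11 9 5)(7 10) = [0, 11, 2, 3, 4, 1, 6, 10, 8, 5, 7, 9]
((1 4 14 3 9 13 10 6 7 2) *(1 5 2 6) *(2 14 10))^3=((1 4 10)(2 5 14 3 9 13)(6 7))^3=(2 3)(5 9)(6 7)(13 14)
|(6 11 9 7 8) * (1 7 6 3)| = |(1 7 8 3)(6 11 9)| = 12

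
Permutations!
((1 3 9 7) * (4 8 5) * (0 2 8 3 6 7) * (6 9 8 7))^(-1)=((0 2 7 1 9)(3 8 5 4))^(-1)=(0 9 1 7 2)(3 4 5 8)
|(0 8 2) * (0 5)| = 4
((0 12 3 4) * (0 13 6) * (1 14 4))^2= ((0 12 3 1 14 4 13 6))^2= (0 3 14 13)(1 4 6 12)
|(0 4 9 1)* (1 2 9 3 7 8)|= |(0 4 3 7 8 1)(2 9)|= 6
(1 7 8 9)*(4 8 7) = (1 4 8 9) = [0, 4, 2, 3, 8, 5, 6, 7, 9, 1]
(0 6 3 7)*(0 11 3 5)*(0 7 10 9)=(0 6 5 7 11 3 10 9)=[6, 1, 2, 10, 4, 7, 5, 11, 8, 0, 9, 3]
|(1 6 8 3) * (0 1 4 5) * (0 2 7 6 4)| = 9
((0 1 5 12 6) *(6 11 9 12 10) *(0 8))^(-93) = (12)(0 10)(1 6)(5 8)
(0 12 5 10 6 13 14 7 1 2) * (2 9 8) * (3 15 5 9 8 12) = [3, 8, 0, 15, 4, 10, 13, 1, 2, 12, 6, 11, 9, 14, 7, 5] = (0 3 15 5 10 6 13 14 7 1 8 2)(9 12)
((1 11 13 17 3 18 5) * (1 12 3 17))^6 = ((1 11 13)(3 18 5 12))^6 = (3 5)(12 18)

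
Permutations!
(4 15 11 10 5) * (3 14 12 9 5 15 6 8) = (3 14 12 9 5 4 6 8)(10 15 11) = [0, 1, 2, 14, 6, 4, 8, 7, 3, 5, 15, 10, 9, 13, 12, 11]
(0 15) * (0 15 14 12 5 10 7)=(15)(0 14 12 5 10 7)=[14, 1, 2, 3, 4, 10, 6, 0, 8, 9, 7, 11, 5, 13, 12, 15]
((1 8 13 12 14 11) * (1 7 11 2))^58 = (1 14 13)(2 12 8)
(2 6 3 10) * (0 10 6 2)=[10, 1, 2, 6, 4, 5, 3, 7, 8, 9, 0]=(0 10)(3 6)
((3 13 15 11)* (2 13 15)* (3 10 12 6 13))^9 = (2 3 15 11 10 12 6 13)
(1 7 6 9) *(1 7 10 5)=(1 10 5)(6 9 7)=[0, 10, 2, 3, 4, 1, 9, 6, 8, 7, 5]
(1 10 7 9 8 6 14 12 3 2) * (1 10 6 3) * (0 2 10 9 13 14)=(0 2 9 8 3 10 7 13 14 12 1 6)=[2, 6, 9, 10, 4, 5, 0, 13, 3, 8, 7, 11, 1, 14, 12]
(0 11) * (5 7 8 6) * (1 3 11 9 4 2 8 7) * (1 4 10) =(0 9 10 1 3 11)(2 8 6 5 4) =[9, 3, 8, 11, 2, 4, 5, 7, 6, 10, 1, 0]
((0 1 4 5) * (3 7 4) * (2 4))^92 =((0 1 3 7 2 4 5))^92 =(0 1 3 7 2 4 5)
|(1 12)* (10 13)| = |(1 12)(10 13)| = 2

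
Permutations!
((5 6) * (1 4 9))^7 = (1 4 9)(5 6)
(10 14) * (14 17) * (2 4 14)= (2 4 14 10 17)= [0, 1, 4, 3, 14, 5, 6, 7, 8, 9, 17, 11, 12, 13, 10, 15, 16, 2]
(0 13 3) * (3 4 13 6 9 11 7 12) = [6, 1, 2, 0, 13, 5, 9, 12, 8, 11, 10, 7, 3, 4] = (0 6 9 11 7 12 3)(4 13)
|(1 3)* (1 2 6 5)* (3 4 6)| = |(1 4 6 5)(2 3)| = 4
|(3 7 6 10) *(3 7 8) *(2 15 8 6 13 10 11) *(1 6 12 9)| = 9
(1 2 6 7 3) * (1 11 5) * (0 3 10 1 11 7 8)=(0 3 7 10 1 2 6 8)(5 11)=[3, 2, 6, 7, 4, 11, 8, 10, 0, 9, 1, 5]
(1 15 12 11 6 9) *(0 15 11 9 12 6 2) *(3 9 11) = (0 15 6 12 11 2)(1 3 9) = [15, 3, 0, 9, 4, 5, 12, 7, 8, 1, 10, 2, 11, 13, 14, 6]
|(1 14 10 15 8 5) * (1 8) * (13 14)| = 10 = |(1 13 14 10 15)(5 8)|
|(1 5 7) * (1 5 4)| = 2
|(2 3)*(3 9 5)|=4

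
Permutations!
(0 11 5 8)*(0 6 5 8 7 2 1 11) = [0, 11, 1, 3, 4, 7, 5, 2, 6, 9, 10, 8] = (1 11 8 6 5 7 2)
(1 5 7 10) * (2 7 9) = (1 5 9 2 7 10) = [0, 5, 7, 3, 4, 9, 6, 10, 8, 2, 1]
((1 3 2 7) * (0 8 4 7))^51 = (0 4 1 2 8 7 3)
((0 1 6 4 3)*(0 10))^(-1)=(0 10 3 4 6 1)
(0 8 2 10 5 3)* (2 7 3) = (0 8 7 3)(2 10 5) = [8, 1, 10, 0, 4, 2, 6, 3, 7, 9, 5]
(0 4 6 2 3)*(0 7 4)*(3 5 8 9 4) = (2 5 8 9 4 6)(3 7) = [0, 1, 5, 7, 6, 8, 2, 3, 9, 4]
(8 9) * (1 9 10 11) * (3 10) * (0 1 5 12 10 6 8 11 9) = (0 1)(3 6 8)(5 12 10 9 11) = [1, 0, 2, 6, 4, 12, 8, 7, 3, 11, 9, 5, 10]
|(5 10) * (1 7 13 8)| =4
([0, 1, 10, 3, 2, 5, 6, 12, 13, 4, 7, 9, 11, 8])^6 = (13)(2 4 9 11 12 7 10)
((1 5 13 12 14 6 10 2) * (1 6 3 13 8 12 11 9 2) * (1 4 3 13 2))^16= (14)(2 6 10 4 3)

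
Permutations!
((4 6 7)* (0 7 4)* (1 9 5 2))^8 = ((0 7)(1 9 5 2)(4 6))^8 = (9)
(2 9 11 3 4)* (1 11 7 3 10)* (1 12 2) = (1 11 10 12 2 9 7 3 4) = [0, 11, 9, 4, 1, 5, 6, 3, 8, 7, 12, 10, 2]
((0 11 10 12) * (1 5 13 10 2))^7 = (0 12 10 13 5 1 2 11)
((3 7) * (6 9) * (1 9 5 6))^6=((1 9)(3 7)(5 6))^6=(9)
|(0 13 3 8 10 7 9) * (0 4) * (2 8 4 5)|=12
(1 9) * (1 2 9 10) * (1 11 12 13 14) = (1 10 11 12 13 14)(2 9) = [0, 10, 9, 3, 4, 5, 6, 7, 8, 2, 11, 12, 13, 14, 1]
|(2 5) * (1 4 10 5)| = |(1 4 10 5 2)| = 5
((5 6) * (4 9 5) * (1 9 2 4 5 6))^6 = (1 6)(5 9)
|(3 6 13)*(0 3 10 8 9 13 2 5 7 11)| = |(0 3 6 2 5 7 11)(8 9 13 10)| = 28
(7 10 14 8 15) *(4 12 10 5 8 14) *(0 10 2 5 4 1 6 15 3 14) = (0 10 1 6 15 7 4 12 2 5 8 3 14) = [10, 6, 5, 14, 12, 8, 15, 4, 3, 9, 1, 11, 2, 13, 0, 7]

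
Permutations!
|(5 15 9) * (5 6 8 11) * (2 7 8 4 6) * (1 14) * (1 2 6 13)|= 12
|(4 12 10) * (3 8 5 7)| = 12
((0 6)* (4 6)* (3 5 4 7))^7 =(0 7 3 5 4 6)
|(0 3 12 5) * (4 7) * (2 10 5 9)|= 14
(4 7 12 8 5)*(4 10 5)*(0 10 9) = (0 10 5 9)(4 7 12 8) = [10, 1, 2, 3, 7, 9, 6, 12, 4, 0, 5, 11, 8]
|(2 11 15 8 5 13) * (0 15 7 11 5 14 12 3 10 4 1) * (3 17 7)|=|(0 15 8 14 12 17 7 11 3 10 4 1)(2 5 13)|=12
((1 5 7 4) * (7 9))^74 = ((1 5 9 7 4))^74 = (1 4 7 9 5)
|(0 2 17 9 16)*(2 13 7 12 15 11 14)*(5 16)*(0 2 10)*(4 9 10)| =|(0 13 7 12 15 11 14 4 9 5 16 2 17 10)| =14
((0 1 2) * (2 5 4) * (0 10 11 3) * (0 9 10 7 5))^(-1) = ((0 1)(2 7 5 4)(3 9 10 11))^(-1) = (0 1)(2 4 5 7)(3 11 10 9)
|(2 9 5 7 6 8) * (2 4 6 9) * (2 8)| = |(2 8 4 6)(5 7 9)| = 12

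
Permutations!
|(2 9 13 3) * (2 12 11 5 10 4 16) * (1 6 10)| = 12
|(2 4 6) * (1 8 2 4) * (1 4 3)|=|(1 8 2 4 6 3)|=6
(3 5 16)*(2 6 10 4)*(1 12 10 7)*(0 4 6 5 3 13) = [4, 12, 5, 3, 2, 16, 7, 1, 8, 9, 6, 11, 10, 0, 14, 15, 13] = (0 4 2 5 16 13)(1 12 10 6 7)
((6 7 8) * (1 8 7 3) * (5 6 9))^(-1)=(1 3 6 5 9 8)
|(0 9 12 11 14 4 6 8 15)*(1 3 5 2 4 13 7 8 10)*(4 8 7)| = 15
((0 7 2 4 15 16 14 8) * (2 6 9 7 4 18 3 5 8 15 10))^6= (0 5 18 10)(2 4 8 3)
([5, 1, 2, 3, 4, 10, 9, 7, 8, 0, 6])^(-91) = (0 9 6 10 5)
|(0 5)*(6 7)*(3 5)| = |(0 3 5)(6 7)| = 6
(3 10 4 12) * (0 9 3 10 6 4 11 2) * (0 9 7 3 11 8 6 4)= (0 7 3 4 12 10 8 6)(2 9 11)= [7, 1, 9, 4, 12, 5, 0, 3, 6, 11, 8, 2, 10]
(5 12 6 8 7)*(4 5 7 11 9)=[0, 1, 2, 3, 5, 12, 8, 7, 11, 4, 10, 9, 6]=(4 5 12 6 8 11 9)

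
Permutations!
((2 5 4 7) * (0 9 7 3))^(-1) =(0 3 4 5 2 7 9)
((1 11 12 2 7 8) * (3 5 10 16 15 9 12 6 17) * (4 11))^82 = (1 10 8 5 7 3 2 17 12 6 9 11 15 4 16)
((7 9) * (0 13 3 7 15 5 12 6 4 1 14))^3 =(0 7 5 4)(1 13 9 12)(3 15 6 14)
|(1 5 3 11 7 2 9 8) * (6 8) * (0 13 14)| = 9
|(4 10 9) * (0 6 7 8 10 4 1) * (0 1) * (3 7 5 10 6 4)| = |(0 4 3 7 8 6 5 10 9)| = 9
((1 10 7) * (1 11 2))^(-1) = (1 2 11 7 10)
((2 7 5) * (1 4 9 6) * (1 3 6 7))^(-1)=(1 2 5 7 9 4)(3 6)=((1 4 9 7 5 2)(3 6))^(-1)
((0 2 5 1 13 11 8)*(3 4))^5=((0 2 5 1 13 11 8)(3 4))^5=(0 11 1 2 8 13 5)(3 4)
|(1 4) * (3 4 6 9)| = 5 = |(1 6 9 3 4)|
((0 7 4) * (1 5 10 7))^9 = (0 10)(1 7)(4 5)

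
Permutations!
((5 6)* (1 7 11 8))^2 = ((1 7 11 8)(5 6))^2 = (1 11)(7 8)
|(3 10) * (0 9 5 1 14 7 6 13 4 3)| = 11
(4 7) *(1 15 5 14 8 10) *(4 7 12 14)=(1 15 5 4 12 14 8 10)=[0, 15, 2, 3, 12, 4, 6, 7, 10, 9, 1, 11, 14, 13, 8, 5]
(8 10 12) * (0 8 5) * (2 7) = (0 8 10 12 5)(2 7) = [8, 1, 7, 3, 4, 0, 6, 2, 10, 9, 12, 11, 5]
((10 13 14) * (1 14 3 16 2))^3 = (1 13 2 10 16 14 3)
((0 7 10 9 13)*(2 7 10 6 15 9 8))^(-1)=(0 13 9 15 6 7 2 8 10)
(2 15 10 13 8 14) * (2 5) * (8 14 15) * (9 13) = (2 8 15 10 9 13 14 5) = [0, 1, 8, 3, 4, 2, 6, 7, 15, 13, 9, 11, 12, 14, 5, 10]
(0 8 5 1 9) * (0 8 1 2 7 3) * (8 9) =[1, 8, 7, 0, 4, 2, 6, 3, 5, 9] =(9)(0 1 8 5 2 7 3)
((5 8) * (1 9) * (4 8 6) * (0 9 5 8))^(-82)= ((0 9 1 5 6 4))^(-82)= (0 1 6)(4 9 5)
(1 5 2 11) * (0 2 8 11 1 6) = (0 2 1 5 8 11 6) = [2, 5, 1, 3, 4, 8, 0, 7, 11, 9, 10, 6]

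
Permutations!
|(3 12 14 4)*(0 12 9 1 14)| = 10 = |(0 12)(1 14 4 3 9)|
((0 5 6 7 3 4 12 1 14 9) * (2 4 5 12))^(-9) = (0 12 1 14 9)(2 4)(3 7 6 5)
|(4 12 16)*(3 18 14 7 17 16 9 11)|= 10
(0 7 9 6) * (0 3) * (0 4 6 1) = [7, 0, 2, 4, 6, 5, 3, 9, 8, 1] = (0 7 9 1)(3 4 6)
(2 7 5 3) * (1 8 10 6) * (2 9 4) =(1 8 10 6)(2 7 5 3 9 4) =[0, 8, 7, 9, 2, 3, 1, 5, 10, 4, 6]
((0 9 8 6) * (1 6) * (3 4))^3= ((0 9 8 1 6)(3 4))^3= (0 1 9 6 8)(3 4)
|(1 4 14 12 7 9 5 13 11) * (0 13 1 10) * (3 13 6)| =42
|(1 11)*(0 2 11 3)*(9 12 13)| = 15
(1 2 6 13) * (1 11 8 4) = [0, 2, 6, 3, 1, 5, 13, 7, 4, 9, 10, 8, 12, 11] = (1 2 6 13 11 8 4)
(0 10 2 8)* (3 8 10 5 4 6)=(0 5 4 6 3 8)(2 10)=[5, 1, 10, 8, 6, 4, 3, 7, 0, 9, 2]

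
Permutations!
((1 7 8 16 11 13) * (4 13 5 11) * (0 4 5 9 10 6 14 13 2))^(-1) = ((0 4 2)(1 7 8 16 5 11 9 10 6 14 13))^(-1) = (0 2 4)(1 13 14 6 10 9 11 5 16 8 7)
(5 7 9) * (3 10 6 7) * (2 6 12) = (2 6 7 9 5 3 10 12) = [0, 1, 6, 10, 4, 3, 7, 9, 8, 5, 12, 11, 2]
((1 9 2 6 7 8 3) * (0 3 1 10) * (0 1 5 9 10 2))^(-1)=(0 9 5 8 7 6 2 3)(1 10)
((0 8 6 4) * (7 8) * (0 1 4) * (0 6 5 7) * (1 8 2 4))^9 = (2 7 5 8 4)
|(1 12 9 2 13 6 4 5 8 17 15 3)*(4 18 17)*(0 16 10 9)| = 39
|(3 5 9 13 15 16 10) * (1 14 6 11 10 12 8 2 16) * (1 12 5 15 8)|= 24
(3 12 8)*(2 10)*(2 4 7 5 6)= (2 10 4 7 5 6)(3 12 8)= [0, 1, 10, 12, 7, 6, 2, 5, 3, 9, 4, 11, 8]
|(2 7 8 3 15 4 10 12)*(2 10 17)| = |(2 7 8 3 15 4 17)(10 12)| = 14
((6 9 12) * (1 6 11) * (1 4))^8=(1 9 11)(4 6 12)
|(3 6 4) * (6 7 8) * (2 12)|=|(2 12)(3 7 8 6 4)|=10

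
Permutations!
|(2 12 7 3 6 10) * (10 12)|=4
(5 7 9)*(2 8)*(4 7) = (2 8)(4 7 9 5) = [0, 1, 8, 3, 7, 4, 6, 9, 2, 5]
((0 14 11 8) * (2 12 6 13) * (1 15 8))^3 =((0 14 11 1 15 8)(2 12 6 13))^3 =(0 1)(2 13 6 12)(8 11)(14 15)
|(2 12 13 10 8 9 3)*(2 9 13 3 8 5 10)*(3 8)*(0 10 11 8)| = |(0 10 5 11 8 13 2 12)(3 9)| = 8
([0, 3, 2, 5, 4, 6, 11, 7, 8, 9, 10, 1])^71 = (1 3 5 6 11)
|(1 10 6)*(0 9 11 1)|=|(0 9 11 1 10 6)|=6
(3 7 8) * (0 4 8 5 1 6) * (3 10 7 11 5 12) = (0 4 8 10 7 12 3 11 5 1 6) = [4, 6, 2, 11, 8, 1, 0, 12, 10, 9, 7, 5, 3]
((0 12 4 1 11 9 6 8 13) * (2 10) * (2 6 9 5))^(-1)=((0 12 4 1 11 5 2 10 6 8 13))^(-1)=(0 13 8 6 10 2 5 11 1 4 12)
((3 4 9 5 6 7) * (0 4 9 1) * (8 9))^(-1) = (0 1 4)(3 7 6 5 9 8)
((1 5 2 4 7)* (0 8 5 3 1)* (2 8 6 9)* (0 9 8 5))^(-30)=(2 7)(4 9)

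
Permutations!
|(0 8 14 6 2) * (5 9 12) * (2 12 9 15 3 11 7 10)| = 12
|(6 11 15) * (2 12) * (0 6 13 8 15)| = 6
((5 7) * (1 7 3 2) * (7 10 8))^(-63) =(10)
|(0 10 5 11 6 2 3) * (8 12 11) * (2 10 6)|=|(0 6 10 5 8 12 11 2 3)|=9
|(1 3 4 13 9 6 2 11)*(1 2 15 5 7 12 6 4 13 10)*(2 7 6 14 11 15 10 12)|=14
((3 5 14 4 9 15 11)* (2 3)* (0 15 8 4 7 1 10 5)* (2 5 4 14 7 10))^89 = ((0 15 11 5 7 1 2 3)(4 9 8 14 10))^89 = (0 15 11 5 7 1 2 3)(4 10 14 8 9)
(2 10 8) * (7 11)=(2 10 8)(7 11)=[0, 1, 10, 3, 4, 5, 6, 11, 2, 9, 8, 7]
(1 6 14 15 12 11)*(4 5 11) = (1 6 14 15 12 4 5 11) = [0, 6, 2, 3, 5, 11, 14, 7, 8, 9, 10, 1, 4, 13, 15, 12]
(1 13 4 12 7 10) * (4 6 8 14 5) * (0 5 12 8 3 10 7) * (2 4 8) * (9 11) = (0 5 8 14 12)(1 13 6 3 10)(2 4)(9 11) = [5, 13, 4, 10, 2, 8, 3, 7, 14, 11, 1, 9, 0, 6, 12]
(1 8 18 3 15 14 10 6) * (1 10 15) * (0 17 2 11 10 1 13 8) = (0 17 2 11 10 6 1)(3 13 8 18)(14 15) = [17, 0, 11, 13, 4, 5, 1, 7, 18, 9, 6, 10, 12, 8, 15, 14, 16, 2, 3]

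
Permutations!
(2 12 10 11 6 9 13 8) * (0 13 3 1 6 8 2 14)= (0 13 2 12 10 11 8 14)(1 6 9 3)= [13, 6, 12, 1, 4, 5, 9, 7, 14, 3, 11, 8, 10, 2, 0]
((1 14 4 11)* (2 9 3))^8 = (14)(2 3 9)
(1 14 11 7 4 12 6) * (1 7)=(1 14 11)(4 12 6 7)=[0, 14, 2, 3, 12, 5, 7, 4, 8, 9, 10, 1, 6, 13, 11]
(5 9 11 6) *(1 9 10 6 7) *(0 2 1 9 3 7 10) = (0 2 1 3 7 9 11 10 6 5) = [2, 3, 1, 7, 4, 0, 5, 9, 8, 11, 6, 10]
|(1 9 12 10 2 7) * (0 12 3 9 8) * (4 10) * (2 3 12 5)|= 30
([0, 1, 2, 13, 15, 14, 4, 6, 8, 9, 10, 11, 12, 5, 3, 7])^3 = (3 14 5 13)(4 6 7 15)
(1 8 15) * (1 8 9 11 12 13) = [0, 9, 2, 3, 4, 5, 6, 7, 15, 11, 10, 12, 13, 1, 14, 8] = (1 9 11 12 13)(8 15)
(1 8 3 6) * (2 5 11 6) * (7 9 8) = (1 7 9 8 3 2 5 11 6) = [0, 7, 5, 2, 4, 11, 1, 9, 3, 8, 10, 6]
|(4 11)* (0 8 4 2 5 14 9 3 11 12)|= 12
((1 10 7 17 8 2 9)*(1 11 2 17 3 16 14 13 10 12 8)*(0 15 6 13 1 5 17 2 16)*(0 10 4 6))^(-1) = (0 15)(1 14 16 11 9 2 8 12)(3 7 10)(4 13 6)(5 17)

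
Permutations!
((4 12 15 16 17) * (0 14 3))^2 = ((0 14 3)(4 12 15 16 17))^2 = (0 3 14)(4 15 17 12 16)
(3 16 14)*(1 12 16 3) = (1 12 16 14) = [0, 12, 2, 3, 4, 5, 6, 7, 8, 9, 10, 11, 16, 13, 1, 15, 14]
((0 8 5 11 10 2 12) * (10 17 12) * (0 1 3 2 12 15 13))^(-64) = (0 13 15 17 11 5 8)(1 3 2 10 12)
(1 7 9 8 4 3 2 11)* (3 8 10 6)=(1 7 9 10 6 3 2 11)(4 8)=[0, 7, 11, 2, 8, 5, 3, 9, 4, 10, 6, 1]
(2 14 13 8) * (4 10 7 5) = (2 14 13 8)(4 10 7 5) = [0, 1, 14, 3, 10, 4, 6, 5, 2, 9, 7, 11, 12, 8, 13]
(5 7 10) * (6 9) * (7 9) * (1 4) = (1 4)(5 9 6 7 10) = [0, 4, 2, 3, 1, 9, 7, 10, 8, 6, 5]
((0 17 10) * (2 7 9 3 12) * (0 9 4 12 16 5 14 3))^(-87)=((0 17 10 9)(2 7 4 12)(3 16 5 14))^(-87)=(0 17 10 9)(2 7 4 12)(3 16 5 14)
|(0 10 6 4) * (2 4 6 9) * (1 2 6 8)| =|(0 10 9 6 8 1 2 4)| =8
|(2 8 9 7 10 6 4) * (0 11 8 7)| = |(0 11 8 9)(2 7 10 6 4)| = 20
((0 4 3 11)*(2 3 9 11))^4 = ((0 4 9 11)(2 3))^4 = (11)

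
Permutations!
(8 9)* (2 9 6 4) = [0, 1, 9, 3, 2, 5, 4, 7, 6, 8] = (2 9 8 6 4)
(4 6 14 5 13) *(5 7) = [0, 1, 2, 3, 6, 13, 14, 5, 8, 9, 10, 11, 12, 4, 7] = (4 6 14 7 5 13)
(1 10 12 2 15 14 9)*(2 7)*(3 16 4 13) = (1 10 12 7 2 15 14 9)(3 16 4 13) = [0, 10, 15, 16, 13, 5, 6, 2, 8, 1, 12, 11, 7, 3, 9, 14, 4]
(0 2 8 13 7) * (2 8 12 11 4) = (0 8 13 7)(2 12 11 4) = [8, 1, 12, 3, 2, 5, 6, 0, 13, 9, 10, 4, 11, 7]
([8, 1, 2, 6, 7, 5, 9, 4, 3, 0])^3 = (0 6 8 9 3)(4 7)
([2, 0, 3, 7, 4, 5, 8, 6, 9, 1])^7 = [1, 9, 0, 2, 4, 5, 7, 3, 6, 8]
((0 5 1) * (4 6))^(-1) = (0 1 5)(4 6)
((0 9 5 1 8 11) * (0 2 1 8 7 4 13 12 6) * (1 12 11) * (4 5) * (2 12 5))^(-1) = (0 6 12 11 13 4 9)(1 8 5 2 7)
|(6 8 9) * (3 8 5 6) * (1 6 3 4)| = |(1 6 5 3 8 9 4)| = 7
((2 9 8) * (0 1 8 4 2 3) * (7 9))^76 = ((0 1 8 3)(2 7 9 4))^76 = (9)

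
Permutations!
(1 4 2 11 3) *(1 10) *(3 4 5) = (1 5 3 10)(2 11 4) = [0, 5, 11, 10, 2, 3, 6, 7, 8, 9, 1, 4]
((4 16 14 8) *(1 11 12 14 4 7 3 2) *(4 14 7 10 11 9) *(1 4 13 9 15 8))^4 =(1 11 2)(3 14 10)(4 15 12)(7 16 8)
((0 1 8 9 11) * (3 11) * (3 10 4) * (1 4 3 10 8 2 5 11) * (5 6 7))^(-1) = (0 11 5 7 6 2 1 3 10 4)(8 9)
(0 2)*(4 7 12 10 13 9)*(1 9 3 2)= (0 1 9 4 7 12 10 13 3 2)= [1, 9, 0, 2, 7, 5, 6, 12, 8, 4, 13, 11, 10, 3]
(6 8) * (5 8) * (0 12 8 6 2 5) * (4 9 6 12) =(0 4 9 6)(2 5 12 8) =[4, 1, 5, 3, 9, 12, 0, 7, 2, 6, 10, 11, 8]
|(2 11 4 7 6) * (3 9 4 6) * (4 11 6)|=|(2 6)(3 9 11 4 7)|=10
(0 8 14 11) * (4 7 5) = [8, 1, 2, 3, 7, 4, 6, 5, 14, 9, 10, 0, 12, 13, 11] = (0 8 14 11)(4 7 5)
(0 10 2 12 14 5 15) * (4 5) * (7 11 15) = (0 10 2 12 14 4 5 7 11 15) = [10, 1, 12, 3, 5, 7, 6, 11, 8, 9, 2, 15, 14, 13, 4, 0]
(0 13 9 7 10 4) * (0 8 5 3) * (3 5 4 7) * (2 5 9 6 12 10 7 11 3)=(0 13 6 12 10 11 3)(2 5 9)(4 8)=[13, 1, 5, 0, 8, 9, 12, 7, 4, 2, 11, 3, 10, 6]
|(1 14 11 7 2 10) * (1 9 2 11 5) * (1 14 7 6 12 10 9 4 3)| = 8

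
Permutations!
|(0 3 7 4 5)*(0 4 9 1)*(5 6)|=15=|(0 3 7 9 1)(4 6 5)|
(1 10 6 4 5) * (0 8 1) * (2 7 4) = [8, 10, 7, 3, 5, 0, 2, 4, 1, 9, 6] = (0 8 1 10 6 2 7 4 5)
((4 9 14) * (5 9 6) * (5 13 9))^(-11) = ((4 6 13 9 14))^(-11) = (4 14 9 13 6)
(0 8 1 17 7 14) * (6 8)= (0 6 8 1 17 7 14)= [6, 17, 2, 3, 4, 5, 8, 14, 1, 9, 10, 11, 12, 13, 0, 15, 16, 7]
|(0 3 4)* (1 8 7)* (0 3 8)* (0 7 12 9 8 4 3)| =6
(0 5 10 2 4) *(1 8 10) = (0 5 1 8 10 2 4) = [5, 8, 4, 3, 0, 1, 6, 7, 10, 9, 2]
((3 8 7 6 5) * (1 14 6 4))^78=((1 14 6 5 3 8 7 4))^78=(1 7 3 6)(4 8 5 14)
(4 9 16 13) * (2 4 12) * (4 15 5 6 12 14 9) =(2 15 5 6 12)(9 16 13 14) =[0, 1, 15, 3, 4, 6, 12, 7, 8, 16, 10, 11, 2, 14, 9, 5, 13]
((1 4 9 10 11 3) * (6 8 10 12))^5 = (1 8 4 10 9 11 12 3 6)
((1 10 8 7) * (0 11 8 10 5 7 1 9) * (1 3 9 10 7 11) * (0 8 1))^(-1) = ((1 5 11)(3 9 8)(7 10))^(-1) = (1 11 5)(3 8 9)(7 10)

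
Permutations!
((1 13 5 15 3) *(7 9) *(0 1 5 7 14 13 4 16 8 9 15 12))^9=((0 1 4 16 8 9 14 13 7 15 3 5 12))^9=(0 15 9 1 3 14 4 5 13 16 12 7 8)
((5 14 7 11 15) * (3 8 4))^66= ((3 8 4)(5 14 7 11 15))^66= (5 14 7 11 15)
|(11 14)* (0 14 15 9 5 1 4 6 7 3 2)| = 12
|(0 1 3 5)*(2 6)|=|(0 1 3 5)(2 6)|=4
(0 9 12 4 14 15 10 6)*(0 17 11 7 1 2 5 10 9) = (1 2 5 10 6 17 11 7)(4 14 15 9 12) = [0, 2, 5, 3, 14, 10, 17, 1, 8, 12, 6, 7, 4, 13, 15, 9, 16, 11]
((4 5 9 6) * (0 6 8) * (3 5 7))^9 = ((0 6 4 7 3 5 9 8))^9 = (0 6 4 7 3 5 9 8)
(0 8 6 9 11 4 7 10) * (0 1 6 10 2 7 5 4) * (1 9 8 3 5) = (0 3 5 4 1 6 8 10 9 11)(2 7) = [3, 6, 7, 5, 1, 4, 8, 2, 10, 11, 9, 0]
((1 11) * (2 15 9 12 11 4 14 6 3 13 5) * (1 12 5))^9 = ((1 4 14 6 3 13)(2 15 9 5)(11 12))^9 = (1 6)(2 15 9 5)(3 4)(11 12)(13 14)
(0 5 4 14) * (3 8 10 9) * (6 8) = (0 5 4 14)(3 6 8 10 9) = [5, 1, 2, 6, 14, 4, 8, 7, 10, 3, 9, 11, 12, 13, 0]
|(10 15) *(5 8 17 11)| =4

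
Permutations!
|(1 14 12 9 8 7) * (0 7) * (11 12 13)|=9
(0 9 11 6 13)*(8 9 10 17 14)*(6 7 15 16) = [10, 1, 2, 3, 4, 5, 13, 15, 9, 11, 17, 7, 12, 0, 8, 16, 6, 14] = (0 10 17 14 8 9 11 7 15 16 6 13)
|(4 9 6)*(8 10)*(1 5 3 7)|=12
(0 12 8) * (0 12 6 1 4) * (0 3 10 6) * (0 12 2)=(0 12 8 2)(1 4 3 10 6)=[12, 4, 0, 10, 3, 5, 1, 7, 2, 9, 6, 11, 8]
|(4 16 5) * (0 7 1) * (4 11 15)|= 15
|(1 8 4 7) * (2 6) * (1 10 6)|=|(1 8 4 7 10 6 2)|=7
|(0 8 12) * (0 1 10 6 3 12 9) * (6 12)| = 6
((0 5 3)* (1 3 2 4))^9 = ((0 5 2 4 1 3))^9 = (0 4)(1 5)(2 3)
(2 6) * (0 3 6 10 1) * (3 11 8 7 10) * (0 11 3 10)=(0 3 6 2 10 1 11 8 7)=[3, 11, 10, 6, 4, 5, 2, 0, 7, 9, 1, 8]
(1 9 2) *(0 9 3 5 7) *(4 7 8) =(0 9 2 1 3 5 8 4 7) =[9, 3, 1, 5, 7, 8, 6, 0, 4, 2]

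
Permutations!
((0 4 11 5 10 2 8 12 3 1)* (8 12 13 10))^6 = ((0 4 11 5 8 13 10 2 12 3 1))^6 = (0 10 4 2 11 12 5 3 8 1 13)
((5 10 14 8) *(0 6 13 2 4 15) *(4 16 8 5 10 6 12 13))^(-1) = ((0 12 13 2 16 8 10 14 5 6 4 15))^(-1) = (0 15 4 6 5 14 10 8 16 2 13 12)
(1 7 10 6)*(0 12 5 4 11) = (0 12 5 4 11)(1 7 10 6) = [12, 7, 2, 3, 11, 4, 1, 10, 8, 9, 6, 0, 5]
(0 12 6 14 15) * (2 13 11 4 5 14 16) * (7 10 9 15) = (0 12 6 16 2 13 11 4 5 14 7 10 9 15) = [12, 1, 13, 3, 5, 14, 16, 10, 8, 15, 9, 4, 6, 11, 7, 0, 2]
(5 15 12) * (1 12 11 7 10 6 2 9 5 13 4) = (1 12 13 4)(2 9 5 15 11 7 10 6) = [0, 12, 9, 3, 1, 15, 2, 10, 8, 5, 6, 7, 13, 4, 14, 11]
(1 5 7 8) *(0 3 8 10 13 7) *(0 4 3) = (1 5 4 3 8)(7 10 13) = [0, 5, 2, 8, 3, 4, 6, 10, 1, 9, 13, 11, 12, 7]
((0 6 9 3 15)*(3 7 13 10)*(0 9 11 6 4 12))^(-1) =((0 4 12)(3 15 9 7 13 10)(6 11))^(-1) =(0 12 4)(3 10 13 7 9 15)(6 11)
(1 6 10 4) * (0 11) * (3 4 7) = (0 11)(1 6 10 7 3 4) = [11, 6, 2, 4, 1, 5, 10, 3, 8, 9, 7, 0]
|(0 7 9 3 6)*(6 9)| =6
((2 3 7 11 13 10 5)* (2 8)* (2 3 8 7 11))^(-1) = (2 7 5 10 13 11 3 8)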